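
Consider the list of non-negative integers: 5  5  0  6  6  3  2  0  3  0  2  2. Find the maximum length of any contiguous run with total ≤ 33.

Extend to the right; shrink from the left whenever the sum exceeds 33:
→ 5: sum 5, len 1
→ 5: sum 10, len 2
→ 0: sum 10, len 3
→ 6: sum 16, len 4
→ 6: sum 22, len 5
→ 3: sum 25, len 6
→ 2: sum 27, len 7
→ 0: sum 27, len 8
→ 3: sum 30, len 9
→ 0: sum 30, len 10
→ 2: sum 32, len 11
→ 2 (dropped 5): sum 29, len 11
Longest length seen: 11.

11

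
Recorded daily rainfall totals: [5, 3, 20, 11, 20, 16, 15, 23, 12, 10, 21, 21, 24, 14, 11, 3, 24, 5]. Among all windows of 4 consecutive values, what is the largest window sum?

80

(5, 3, 20, 11) → sum 39
(3, 20, 11, 20) → sum 54
(20, 11, 20, 16) → sum 67
(11, 20, 16, 15) → sum 62
(20, 16, 15, 23) → sum 74
(16, 15, 23, 12) → sum 66
(15, 23, 12, 10) → sum 60
(23, 12, 10, 21) → sum 66
(12, 10, 21, 21) → sum 64
(10, 21, 21, 24) → sum 76
(21, 21, 24, 14) → sum 80
(21, 24, 14, 11) → sum 70
(24, 14, 11, 3) → sum 52
(14, 11, 3, 24) → sum 52
(11, 3, 24, 5) → sum 43
Largest of these is 80.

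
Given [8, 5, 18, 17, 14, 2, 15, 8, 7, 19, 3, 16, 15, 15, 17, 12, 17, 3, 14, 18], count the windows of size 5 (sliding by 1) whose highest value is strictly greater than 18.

(8, 5, 18, 17, 14) → max 18
(5, 18, 17, 14, 2) → max 18
(18, 17, 14, 2, 15) → max 18
(17, 14, 2, 15, 8) → max 17
(14, 2, 15, 8, 7) → max 15
(2, 15, 8, 7, 19) → max 19  > 18 ✓
(15, 8, 7, 19, 3) → max 19  > 18 ✓
(8, 7, 19, 3, 16) → max 19  > 18 ✓
(7, 19, 3, 16, 15) → max 19  > 18 ✓
(19, 3, 16, 15, 15) → max 19  > 18 ✓
(3, 16, 15, 15, 17) → max 17
(16, 15, 15, 17, 12) → max 17
(15, 15, 17, 12, 17) → max 17
(15, 17, 12, 17, 3) → max 17
(17, 12, 17, 3, 14) → max 17
(12, 17, 3, 14, 18) → max 18
5 windows satisfy the condition.

5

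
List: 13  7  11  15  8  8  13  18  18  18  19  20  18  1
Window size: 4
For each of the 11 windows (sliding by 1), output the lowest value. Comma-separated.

7, 7, 8, 8, 8, 8, 13, 18, 18, 18, 1

13 7 11 15 → min 7
7 11 15 8 → min 7
11 15 8 8 → min 8
15 8 8 13 → min 8
8 8 13 18 → min 8
8 13 18 18 → min 8
13 18 18 18 → min 13
18 18 18 19 → min 18
18 18 19 20 → min 18
18 19 20 18 → min 18
19 20 18 1 → min 1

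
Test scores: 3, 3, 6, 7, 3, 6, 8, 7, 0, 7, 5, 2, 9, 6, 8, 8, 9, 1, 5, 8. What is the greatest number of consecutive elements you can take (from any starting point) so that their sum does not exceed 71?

→ 3: sum 3, len 1
→ 3: sum 6, len 2
→ 6: sum 12, len 3
→ 7: sum 19, len 4
→ 3: sum 22, len 5
→ 6: sum 28, len 6
→ 8: sum 36, len 7
→ 7: sum 43, len 8
→ 0: sum 43, len 9
→ 7: sum 50, len 10
→ 5: sum 55, len 11
→ 2: sum 57, len 12
→ 9: sum 66, len 13
→ 6 (dropped 3): sum 69, len 13
→ 8 (dropped 3, 6): sum 68, len 12
→ 8 (dropped 7): sum 69, len 12
→ 9 (dropped 3, 6): sum 69, len 11
→ 1: sum 70, len 12
→ 5 (dropped 8): sum 67, len 12
→ 8 (dropped 7): sum 68, len 12
Longest length seen: 13.

13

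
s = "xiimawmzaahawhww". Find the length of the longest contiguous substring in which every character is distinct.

4

add x: [x] len 1
add i: [x, i] len 2
add i (repeat i, move left end past it): [i] len 1
add m: [i, m] len 2
add a: [i, m, a] len 3
add w: [i, m, a, w] len 4
add m (repeat m, move left end past it): [a, w, m] len 3
add z: [a, w, m, z] len 4
add a (repeat a, move left end past it): [w, m, z, a] len 4
add a (repeat a, move left end past it): [a] len 1
add h: [a, h] len 2
add a (repeat a, move left end past it): [h, a] len 2
add w: [h, a, w] len 3
add h (repeat h, move left end past it): [a, w, h] len 3
add w (repeat w, move left end past it): [h, w] len 2
add w (repeat w, move left end past it): [w] len 1
Longest all-distinct length: 4.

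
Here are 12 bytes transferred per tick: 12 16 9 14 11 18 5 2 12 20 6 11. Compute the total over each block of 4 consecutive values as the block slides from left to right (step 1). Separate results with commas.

51, 50, 52, 48, 36, 37, 39, 40, 49

(12, 16, 9, 14) → sum 51
(16, 9, 14, 11) → sum 50
(9, 14, 11, 18) → sum 52
(14, 11, 18, 5) → sum 48
(11, 18, 5, 2) → sum 36
(18, 5, 2, 12) → sum 37
(5, 2, 12, 20) → sum 39
(2, 12, 20, 6) → sum 40
(12, 20, 6, 11) → sum 49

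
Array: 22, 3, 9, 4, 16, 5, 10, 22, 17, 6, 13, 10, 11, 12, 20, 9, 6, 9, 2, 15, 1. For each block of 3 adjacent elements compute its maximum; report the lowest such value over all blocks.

Each size-3 window and its max:
[22, 3, 9] → max 22
[3, 9, 4] → max 9
[9, 4, 16] → max 16
[4, 16, 5] → max 16
[16, 5, 10] → max 16
[5, 10, 22] → max 22
[10, 22, 17] → max 22
[22, 17, 6] → max 22
[17, 6, 13] → max 17
[6, 13, 10] → max 13
[13, 10, 11] → max 13
[10, 11, 12] → max 12
[11, 12, 20] → max 20
[12, 20, 9] → max 20
[20, 9, 6] → max 20
[9, 6, 9] → max 9
[6, 9, 2] → max 9
[9, 2, 15] → max 15
[2, 15, 1] → max 15
Lowest of these is 9.

9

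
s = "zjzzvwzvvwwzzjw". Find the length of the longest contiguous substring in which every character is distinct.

add z: [z] len 1
add j: [z, j] len 2
add z (repeat z, move left end past it): [j, z] len 2
add z (repeat z, move left end past it): [z] len 1
add v: [z, v] len 2
add w: [z, v, w] len 3
add z (repeat z, move left end past it): [v, w, z] len 3
add v (repeat v, move left end past it): [w, z, v] len 3
add v (repeat v, move left end past it): [v] len 1
add w: [v, w] len 2
add w (repeat w, move left end past it): [w] len 1
add z: [w, z] len 2
add z (repeat z, move left end past it): [z] len 1
add j: [z, j] len 2
add w: [z, j, w] len 3
Longest all-distinct length: 3.

3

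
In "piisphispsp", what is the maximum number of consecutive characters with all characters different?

add p: [p] len 1
add i: [p, i] len 2
add i (repeat i, move left end past it): [i] len 1
add s: [i, s] len 2
add p: [i, s, p] len 3
add h: [i, s, p, h] len 4
add i (repeat i, move left end past it): [s, p, h, i] len 4
add s (repeat s, move left end past it): [p, h, i, s] len 4
add p (repeat p, move left end past it): [h, i, s, p] len 4
add s (repeat s, move left end past it): [p, s] len 2
add p (repeat p, move left end past it): [s, p] len 2
Longest all-distinct length: 4.

4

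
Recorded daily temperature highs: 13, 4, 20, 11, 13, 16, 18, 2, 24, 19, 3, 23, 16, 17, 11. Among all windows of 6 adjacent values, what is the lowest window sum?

Each size-6 window and its sum:
(13, 4, 20, 11, 13, 16) → sum 77
(4, 20, 11, 13, 16, 18) → sum 82
(20, 11, 13, 16, 18, 2) → sum 80
(11, 13, 16, 18, 2, 24) → sum 84
(13, 16, 18, 2, 24, 19) → sum 92
(16, 18, 2, 24, 19, 3) → sum 82
(18, 2, 24, 19, 3, 23) → sum 89
(2, 24, 19, 3, 23, 16) → sum 87
(24, 19, 3, 23, 16, 17) → sum 102
(19, 3, 23, 16, 17, 11) → sum 89
Lowest of these is 77.

77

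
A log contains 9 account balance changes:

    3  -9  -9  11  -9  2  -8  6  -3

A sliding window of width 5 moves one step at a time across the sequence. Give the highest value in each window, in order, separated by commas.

11, 11, 11, 11, 6

3 -9 -9 11 -9 → max 11
-9 -9 11 -9 2 → max 11
-9 11 -9 2 -8 → max 11
11 -9 2 -8 6 → max 11
-9 2 -8 6 -3 → max 6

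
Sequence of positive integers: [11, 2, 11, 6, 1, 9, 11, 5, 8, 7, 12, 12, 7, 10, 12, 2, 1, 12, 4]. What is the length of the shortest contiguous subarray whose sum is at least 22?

Extend right; whenever the sum reaches 22, record the length and shrink from the left:
add 11: running sum 11 < 22
add 2: running sum 13 < 22
end 2: [11, 2, 11] sum 24, len 3
end 3: [11, 2, 11, 6] sum 30, len 4
end 4: [11, 2, 11, 6, 1] sum 31, len 5
end 5: [11, 6, 1, 9] sum 27, len 4
end 6: [6, 1, 9, 11] sum 27, len 4
end 7: [9, 11, 5] sum 25, len 3
end 8: [11, 5, 8] sum 24, len 3
end 9: [11, 5, 8, 7] sum 31, len 4
end 10: [8, 7, 12] sum 27, len 3
end 11: [12, 12] sum 24, len 2
end 12: [12, 12, 7] sum 31, len 3
end 13: [12, 7, 10] sum 29, len 3
end 14: [10, 12] sum 22, len 2
end 15: [10, 12, 2] sum 24, len 3
end 16: [10, 12, 2, 1] sum 25, len 4
end 17: [12, 2, 1, 12] sum 27, len 4
end 18: [12, 2, 1, 12, 4] sum 31, len 5
Shortest qualifying length: 2.

2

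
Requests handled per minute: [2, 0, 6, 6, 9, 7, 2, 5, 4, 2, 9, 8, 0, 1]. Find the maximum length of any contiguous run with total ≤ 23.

→ 2: sum 2, len 1
→ 0: sum 2, len 2
→ 6: sum 8, len 3
→ 6: sum 14, len 4
→ 9: sum 23, len 5
→ 7 (dropped 2, 0, 6): sum 22, len 3
→ 2 (dropped 6): sum 18, len 3
→ 5: sum 23, len 4
→ 4 (dropped 9): sum 18, len 4
→ 2: sum 20, len 5
→ 9 (dropped 7): sum 22, len 5
→ 8 (dropped 2, 5): sum 23, len 4
→ 0: sum 23, len 5
→ 1 (dropped 4): sum 20, len 5
Longest length seen: 5.

5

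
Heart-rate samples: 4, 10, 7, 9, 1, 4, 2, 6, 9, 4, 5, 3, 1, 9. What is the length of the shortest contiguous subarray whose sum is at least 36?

7

add 4: running sum 4 < 36
add 10: running sum 14 < 36
add 7: running sum 21 < 36
add 9: running sum 30 < 36
add 1: running sum 31 < 36
add 4: running sum 35 < 36
add 2: shortest ending here [4, 10, 7, 9, 1, 4, 2] sum 37, len 7
add 6: shortest ending here [10, 7, 9, 1, 4, 2, 6] sum 39, len 7
add 9: shortest ending here [7, 9, 1, 4, 2, 6, 9] sum 38, len 7
add 4: shortest ending here [7, 9, 1, 4, 2, 6, 9, 4] sum 42, len 8
add 5: shortest ending here [9, 1, 4, 2, 6, 9, 4, 5] sum 40, len 8
add 3: shortest ending here [9, 1, 4, 2, 6, 9, 4, 5, 3] sum 43, len 9
add 1: shortest ending here [9, 1, 4, 2, 6, 9, 4, 5, 3, 1] sum 44, len 10
add 9: shortest ending here [6, 9, 4, 5, 3, 1, 9] sum 37, len 7
Shortest qualifying length: 7.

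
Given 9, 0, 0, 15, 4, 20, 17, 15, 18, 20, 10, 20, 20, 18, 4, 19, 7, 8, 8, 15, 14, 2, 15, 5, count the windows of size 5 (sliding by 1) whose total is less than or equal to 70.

[9, 0, 0, 15, 4] → sum 28  ≤ 70 ✓
[0, 0, 15, 4, 20] → sum 39  ≤ 70 ✓
[0, 15, 4, 20, 17] → sum 56  ≤ 70 ✓
[15, 4, 20, 17, 15] → sum 71
[4, 20, 17, 15, 18] → sum 74
[20, 17, 15, 18, 20] → sum 90
[17, 15, 18, 20, 10] → sum 80
[15, 18, 20, 10, 20] → sum 83
[18, 20, 10, 20, 20] → sum 88
[20, 10, 20, 20, 18] → sum 88
[10, 20, 20, 18, 4] → sum 72
[20, 20, 18, 4, 19] → sum 81
[20, 18, 4, 19, 7] → sum 68  ≤ 70 ✓
[18, 4, 19, 7, 8] → sum 56  ≤ 70 ✓
[4, 19, 7, 8, 8] → sum 46  ≤ 70 ✓
[19, 7, 8, 8, 15] → sum 57  ≤ 70 ✓
[7, 8, 8, 15, 14] → sum 52  ≤ 70 ✓
[8, 8, 15, 14, 2] → sum 47  ≤ 70 ✓
[8, 15, 14, 2, 15] → sum 54  ≤ 70 ✓
[15, 14, 2, 15, 5] → sum 51  ≤ 70 ✓
11 windows satisfy the condition.

11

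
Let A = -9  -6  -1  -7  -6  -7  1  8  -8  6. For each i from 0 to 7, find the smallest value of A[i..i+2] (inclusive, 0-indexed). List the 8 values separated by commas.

-9 -6 -1 → min -9
-6 -1 -7 → min -7
-1 -7 -6 → min -7
-7 -6 -7 → min -7
-6 -7 1 → min -7
-7 1 8 → min -7
1 8 -8 → min -8
8 -8 6 → min -8

-9, -7, -7, -7, -7, -7, -8, -8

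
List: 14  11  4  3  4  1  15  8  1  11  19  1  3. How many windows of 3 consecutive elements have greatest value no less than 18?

3

[14, 11, 4] → max 14
[11, 4, 3] → max 11
[4, 3, 4] → max 4
[3, 4, 1] → max 4
[4, 1, 15] → max 15
[1, 15, 8] → max 15
[15, 8, 1] → max 15
[8, 1, 11] → max 11
[1, 11, 19] → max 19  ≥ 18 ✓
[11, 19, 1] → max 19  ≥ 18 ✓
[19, 1, 3] → max 19  ≥ 18 ✓
3 windows satisfy the condition.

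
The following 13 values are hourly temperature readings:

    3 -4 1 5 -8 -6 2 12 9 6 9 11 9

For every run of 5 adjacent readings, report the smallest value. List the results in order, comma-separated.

-8, -8, -8, -8, -8, -6, 2, 6, 6

[3, -4, 1, 5, -8] → min -8
[-4, 1, 5, -8, -6] → min -8
[1, 5, -8, -6, 2] → min -8
[5, -8, -6, 2, 12] → min -8
[-8, -6, 2, 12, 9] → min -8
[-6, 2, 12, 9, 6] → min -6
[2, 12, 9, 6, 9] → min 2
[12, 9, 6, 9, 11] → min 6
[9, 6, 9, 11, 9] → min 6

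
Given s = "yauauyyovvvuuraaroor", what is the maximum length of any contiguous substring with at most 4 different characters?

9

add y: window [y] (1 distinct), len 1
add a: window [y, a] (2 distinct), len 2
add u: window [y, a, u] (3 distinct), len 3
add a: window [y, a, u, a] (3 distinct), len 4
add u: window [y, a, u, a, u] (3 distinct), len 5
add y: window [y, a, u, a, u, y] (3 distinct), len 6
add y: window [y, a, u, a, u, y, y] (3 distinct), len 7
add o: window [y, a, u, a, u, y, y, o] (4 distinct), len 8
add v: window [u, y, y, o, v] (4 distinct), len 5
add v: window [u, y, y, o, v, v] (4 distinct), len 6
add v: window [u, y, y, o, v, v, v] (4 distinct), len 7
add u: window [u, y, y, o, v, v, v, u] (4 distinct), len 8
add u: window [u, y, y, o, v, v, v, u, u] (4 distinct), len 9
add r: window [o, v, v, v, u, u, r] (4 distinct), len 7
add a: window [v, v, v, u, u, r, a] (4 distinct), len 7
add a: window [v, v, v, u, u, r, a, a] (4 distinct), len 8
add r: window [v, v, v, u, u, r, a, a, r] (4 distinct), len 9
add o: window [u, u, r, a, a, r, o] (4 distinct), len 7
add o: window [u, u, r, a, a, r, o, o] (4 distinct), len 8
add r: window [u, u, r, a, a, r, o, o, r] (4 distinct), len 9
Longest length with ≤4 distinct: 9.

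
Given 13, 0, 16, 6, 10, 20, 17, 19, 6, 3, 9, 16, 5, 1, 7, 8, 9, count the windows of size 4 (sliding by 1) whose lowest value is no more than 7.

(13, 0, 16, 6) → min 0  ≤ 7 ✓
(0, 16, 6, 10) → min 0  ≤ 7 ✓
(16, 6, 10, 20) → min 6  ≤ 7 ✓
(6, 10, 20, 17) → min 6  ≤ 7 ✓
(10, 20, 17, 19) → min 10
(20, 17, 19, 6) → min 6  ≤ 7 ✓
(17, 19, 6, 3) → min 3  ≤ 7 ✓
(19, 6, 3, 9) → min 3  ≤ 7 ✓
(6, 3, 9, 16) → min 3  ≤ 7 ✓
(3, 9, 16, 5) → min 3  ≤ 7 ✓
(9, 16, 5, 1) → min 1  ≤ 7 ✓
(16, 5, 1, 7) → min 1  ≤ 7 ✓
(5, 1, 7, 8) → min 1  ≤ 7 ✓
(1, 7, 8, 9) → min 1  ≤ 7 ✓
13 windows satisfy the condition.

13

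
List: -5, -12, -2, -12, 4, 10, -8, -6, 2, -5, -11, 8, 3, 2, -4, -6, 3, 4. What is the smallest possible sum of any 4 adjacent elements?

[-5, -12, -2, -12] → sum -31
[-12, -2, -12, 4] → sum -22
[-2, -12, 4, 10] → sum 0
[-12, 4, 10, -8] → sum -6
[4, 10, -8, -6] → sum 0
[10, -8, -6, 2] → sum -2
[-8, -6, 2, -5] → sum -17
[-6, 2, -5, -11] → sum -20
[2, -5, -11, 8] → sum -6
[-5, -11, 8, 3] → sum -5
[-11, 8, 3, 2] → sum 2
[8, 3, 2, -4] → sum 9
[3, 2, -4, -6] → sum -5
[2, -4, -6, 3] → sum -5
[-4, -6, 3, 4] → sum -3
Smallest of these is -31.

-31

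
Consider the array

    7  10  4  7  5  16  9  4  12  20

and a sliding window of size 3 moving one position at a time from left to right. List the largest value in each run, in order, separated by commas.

10, 10, 7, 16, 16, 16, 12, 20

Sliding a size-3 window across the 10 values:
(7, 10, 4) → max 10
(10, 4, 7) → max 10
(4, 7, 5) → max 7
(7, 5, 16) → max 16
(5, 16, 9) → max 16
(16, 9, 4) → max 16
(9, 4, 12) → max 12
(4, 12, 20) → max 20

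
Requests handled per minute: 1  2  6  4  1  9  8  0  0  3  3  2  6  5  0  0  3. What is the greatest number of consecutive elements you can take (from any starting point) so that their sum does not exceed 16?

Extend to the right; shrink from the left whenever the sum exceeds 16:
add 1: [1] sum 1, len 1
add 2: [1, 2] sum 3, len 2
add 6: [1, 2, 6] sum 9, len 3
add 4: [1, 2, 6, 4] sum 13, len 4
add 1: [1, 2, 6, 4, 1] sum 14, len 5
add 9: [4, 1, 9] sum 14, len 3
add 8: [8] sum 8, len 1
add 0: [8, 0] sum 8, len 2
add 0: [8, 0, 0] sum 8, len 3
add 3: [8, 0, 0, 3] sum 11, len 4
add 3: [8, 0, 0, 3, 3] sum 14, len 5
add 2: [8, 0, 0, 3, 3, 2] sum 16, len 6
add 6: [0, 0, 3, 3, 2, 6] sum 14, len 6
add 5: [3, 2, 6, 5] sum 16, len 4
add 0: [3, 2, 6, 5, 0] sum 16, len 5
add 0: [3, 2, 6, 5, 0, 0] sum 16, len 6
add 3: [2, 6, 5, 0, 0, 3] sum 16, len 6
Longest length seen: 6.

6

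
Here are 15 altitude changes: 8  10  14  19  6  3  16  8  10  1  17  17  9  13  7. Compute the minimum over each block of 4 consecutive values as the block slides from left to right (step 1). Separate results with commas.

8, 6, 3, 3, 3, 3, 1, 1, 1, 1, 9, 7

[8, 10, 14, 19] → min 8
[10, 14, 19, 6] → min 6
[14, 19, 6, 3] → min 3
[19, 6, 3, 16] → min 3
[6, 3, 16, 8] → min 3
[3, 16, 8, 10] → min 3
[16, 8, 10, 1] → min 1
[8, 10, 1, 17] → min 1
[10, 1, 17, 17] → min 1
[1, 17, 17, 9] → min 1
[17, 17, 9, 13] → min 9
[17, 9, 13, 7] → min 7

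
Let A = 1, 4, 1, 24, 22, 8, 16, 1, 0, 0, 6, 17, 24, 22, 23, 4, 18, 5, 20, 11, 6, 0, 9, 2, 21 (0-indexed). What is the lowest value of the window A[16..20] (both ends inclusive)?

5

Elements at indices 16..20: 18, 5, 20, 11, 6
min(18, 5, 20, 11, 6) = 5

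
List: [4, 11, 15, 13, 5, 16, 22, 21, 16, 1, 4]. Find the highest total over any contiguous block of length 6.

4 11 15 13 5 16 → sum 64
11 15 13 5 16 22 → sum 82
15 13 5 16 22 21 → sum 92
13 5 16 22 21 16 → sum 93
5 16 22 21 16 1 → sum 81
16 22 21 16 1 4 → sum 80
Highest of these is 93.

93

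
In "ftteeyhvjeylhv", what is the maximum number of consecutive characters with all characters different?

add f: [f] len 1
add t: [f, t] len 2
add t (repeat t, move left end past it): [t] len 1
add e: [t, e] len 2
add e (repeat e, move left end past it): [e] len 1
add y: [e, y] len 2
add h: [e, y, h] len 3
add v: [e, y, h, v] len 4
add j: [e, y, h, v, j] len 5
add e (repeat e, move left end past it): [y, h, v, j, e] len 5
add y (repeat y, move left end past it): [h, v, j, e, y] len 5
add l: [h, v, j, e, y, l] len 6
add h (repeat h, move left end past it): [v, j, e, y, l, h] len 6
add v (repeat v, move left end past it): [j, e, y, l, h, v] len 6
Longest all-distinct length: 6.

6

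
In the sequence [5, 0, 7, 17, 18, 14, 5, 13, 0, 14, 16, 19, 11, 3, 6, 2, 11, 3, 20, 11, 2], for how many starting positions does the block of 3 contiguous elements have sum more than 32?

(5, 0, 7) → sum 12
(0, 7, 17) → sum 24
(7, 17, 18) → sum 42  > 32 ✓
(17, 18, 14) → sum 49  > 32 ✓
(18, 14, 5) → sum 37  > 32 ✓
(14, 5, 13) → sum 32
(5, 13, 0) → sum 18
(13, 0, 14) → sum 27
(0, 14, 16) → sum 30
(14, 16, 19) → sum 49  > 32 ✓
(16, 19, 11) → sum 46  > 32 ✓
(19, 11, 3) → sum 33  > 32 ✓
(11, 3, 6) → sum 20
(3, 6, 2) → sum 11
(6, 2, 11) → sum 19
(2, 11, 3) → sum 16
(11, 3, 20) → sum 34  > 32 ✓
(3, 20, 11) → sum 34  > 32 ✓
(20, 11, 2) → sum 33  > 32 ✓
9 windows satisfy the condition.

9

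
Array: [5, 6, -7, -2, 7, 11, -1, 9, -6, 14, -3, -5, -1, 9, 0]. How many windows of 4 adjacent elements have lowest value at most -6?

[5, 6, -7, -2] → min -7  ≤ -6 ✓
[6, -7, -2, 7] → min -7  ≤ -6 ✓
[-7, -2, 7, 11] → min -7  ≤ -6 ✓
[-2, 7, 11, -1] → min -2
[7, 11, -1, 9] → min -1
[11, -1, 9, -6] → min -6  ≤ -6 ✓
[-1, 9, -6, 14] → min -6  ≤ -6 ✓
[9, -6, 14, -3] → min -6  ≤ -6 ✓
[-6, 14, -3, -5] → min -6  ≤ -6 ✓
[14, -3, -5, -1] → min -5
[-3, -5, -1, 9] → min -5
[-5, -1, 9, 0] → min -5
7 windows satisfy the condition.

7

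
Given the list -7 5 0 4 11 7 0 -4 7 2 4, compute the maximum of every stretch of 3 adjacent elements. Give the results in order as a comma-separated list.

(-7, 5, 0) → max 5
(5, 0, 4) → max 5
(0, 4, 11) → max 11
(4, 11, 7) → max 11
(11, 7, 0) → max 11
(7, 0, -4) → max 7
(0, -4, 7) → max 7
(-4, 7, 2) → max 7
(7, 2, 4) → max 7

5, 5, 11, 11, 11, 7, 7, 7, 7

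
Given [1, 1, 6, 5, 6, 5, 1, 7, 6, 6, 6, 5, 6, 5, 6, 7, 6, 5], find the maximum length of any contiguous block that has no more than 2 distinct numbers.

7

Extend right; when distinct count exceeds 2, shrink from the left:
[1] 1 distinct, len 1
[1, 1] 1 distinct, len 2
[1, 1, 6] 2 distinct, len 3
[6, 5] 2 distinct, len 2
[6, 5, 6] 2 distinct, len 3
[6, 5, 6, 5] 2 distinct, len 4
[5, 1] 2 distinct, len 2
[1, 7] 2 distinct, len 2
[7, 6] 2 distinct, len 2
[7, 6, 6] 2 distinct, len 3
[7, 6, 6, 6] 2 distinct, len 4
[6, 6, 6, 5] 2 distinct, len 4
[6, 6, 6, 5, 6] 2 distinct, len 5
[6, 6, 6, 5, 6, 5] 2 distinct, len 6
[6, 6, 6, 5, 6, 5, 6] 2 distinct, len 7
[6, 7] 2 distinct, len 2
[6, 7, 6] 2 distinct, len 3
[6, 5] 2 distinct, len 2
Longest length with ≤2 distinct: 7.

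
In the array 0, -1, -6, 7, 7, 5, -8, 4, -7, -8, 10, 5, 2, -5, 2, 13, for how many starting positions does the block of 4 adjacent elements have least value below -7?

(0, -1, -6, 7) → min -6
(-1, -6, 7, 7) → min -6
(-6, 7, 7, 5) → min -6
(7, 7, 5, -8) → min -8  < -7 ✓
(7, 5, -8, 4) → min -8  < -7 ✓
(5, -8, 4, -7) → min -8  < -7 ✓
(-8, 4, -7, -8) → min -8  < -7 ✓
(4, -7, -8, 10) → min -8  < -7 ✓
(-7, -8, 10, 5) → min -8  < -7 ✓
(-8, 10, 5, 2) → min -8  < -7 ✓
(10, 5, 2, -5) → min -5
(5, 2, -5, 2) → min -5
(2, -5, 2, 13) → min -5
7 windows satisfy the condition.

7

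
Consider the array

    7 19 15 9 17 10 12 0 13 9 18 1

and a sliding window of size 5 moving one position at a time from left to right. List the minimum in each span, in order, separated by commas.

7, 9, 9, 0, 0, 0, 0, 0

(7, 19, 15, 9, 17) → min 7
(19, 15, 9, 17, 10) → min 9
(15, 9, 17, 10, 12) → min 9
(9, 17, 10, 12, 0) → min 0
(17, 10, 12, 0, 13) → min 0
(10, 12, 0, 13, 9) → min 0
(12, 0, 13, 9, 18) → min 0
(0, 13, 9, 18, 1) → min 0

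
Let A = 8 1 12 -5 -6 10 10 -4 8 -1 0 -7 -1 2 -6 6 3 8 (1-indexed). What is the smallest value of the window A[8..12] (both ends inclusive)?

Elements at indices 8..12: -4, 8, -1, 0, -7
min(-4, 8, -1, 0, -7) = -7

-7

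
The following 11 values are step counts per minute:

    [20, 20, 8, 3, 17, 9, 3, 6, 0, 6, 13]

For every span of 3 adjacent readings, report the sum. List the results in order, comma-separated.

Sliding a size-3 window across the 11 values:
[20, 20, 8] → sum 48
[20, 8, 3] → sum 31
[8, 3, 17] → sum 28
[3, 17, 9] → sum 29
[17, 9, 3] → sum 29
[9, 3, 6] → sum 18
[3, 6, 0] → sum 9
[6, 0, 6] → sum 12
[0, 6, 13] → sum 19

48, 31, 28, 29, 29, 18, 9, 12, 19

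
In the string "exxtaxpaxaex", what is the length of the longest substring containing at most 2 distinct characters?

3

Extend right; when distinct count exceeds 2, shrink from the left:
[e] 1 distinct, len 1
[e, x] 2 distinct, len 2
[e, x, x] 2 distinct, len 3
[x, x, t] 2 distinct, len 3
[t, a] 2 distinct, len 2
[a, x] 2 distinct, len 2
[x, p] 2 distinct, len 2
[p, a] 2 distinct, len 2
[a, x] 2 distinct, len 2
[a, x, a] 2 distinct, len 3
[a, e] 2 distinct, len 2
[e, x] 2 distinct, len 2
Longest length with ≤2 distinct: 3.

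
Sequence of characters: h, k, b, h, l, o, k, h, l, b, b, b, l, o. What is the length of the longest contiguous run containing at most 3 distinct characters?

add h: window [h] (1 distinct), len 1
add k: window [h, k] (2 distinct), len 2
add b: window [h, k, b] (3 distinct), len 3
add h: window [h, k, b, h] (3 distinct), len 4
add l: window [b, h, l] (3 distinct), len 3
add o: window [h, l, o] (3 distinct), len 3
add k: window [l, o, k] (3 distinct), len 3
add h: window [o, k, h] (3 distinct), len 3
add l: window [k, h, l] (3 distinct), len 3
add b: window [h, l, b] (3 distinct), len 3
add b: window [h, l, b, b] (3 distinct), len 4
add b: window [h, l, b, b, b] (3 distinct), len 5
add l: window [h, l, b, b, b, l] (3 distinct), len 6
add o: window [l, b, b, b, l, o] (3 distinct), len 6
Longest length with ≤3 distinct: 6.

6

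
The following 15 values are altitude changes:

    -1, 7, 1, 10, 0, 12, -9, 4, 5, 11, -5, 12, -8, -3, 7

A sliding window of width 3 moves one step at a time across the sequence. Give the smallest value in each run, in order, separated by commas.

Sliding a size-3 window across the 15 values:
(-1, 7, 1) → min -1
(7, 1, 10) → min 1
(1, 10, 0) → min 0
(10, 0, 12) → min 0
(0, 12, -9) → min -9
(12, -9, 4) → min -9
(-9, 4, 5) → min -9
(4, 5, 11) → min 4
(5, 11, -5) → min -5
(11, -5, 12) → min -5
(-5, 12, -8) → min -8
(12, -8, -3) → min -8
(-8, -3, 7) → min -8

-1, 1, 0, 0, -9, -9, -9, 4, -5, -5, -8, -8, -8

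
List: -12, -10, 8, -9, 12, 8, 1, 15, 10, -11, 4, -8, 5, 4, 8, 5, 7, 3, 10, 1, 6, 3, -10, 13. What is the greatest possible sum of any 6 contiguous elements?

[-12, -10, 8, -9, 12, 8] → sum -3
[-10, 8, -9, 12, 8, 1] → sum 10
[8, -9, 12, 8, 1, 15] → sum 35
[-9, 12, 8, 1, 15, 10] → sum 37
[12, 8, 1, 15, 10, -11] → sum 35
[8, 1, 15, 10, -11, 4] → sum 27
[1, 15, 10, -11, 4, -8] → sum 11
[15, 10, -11, 4, -8, 5] → sum 15
[10, -11, 4, -8, 5, 4] → sum 4
[-11, 4, -8, 5, 4, 8] → sum 2
[4, -8, 5, 4, 8, 5] → sum 18
[-8, 5, 4, 8, 5, 7] → sum 21
[5, 4, 8, 5, 7, 3] → sum 32
[4, 8, 5, 7, 3, 10] → sum 37
[8, 5, 7, 3, 10, 1] → sum 34
[5, 7, 3, 10, 1, 6] → sum 32
[7, 3, 10, 1, 6, 3] → sum 30
[3, 10, 1, 6, 3, -10] → sum 13
[10, 1, 6, 3, -10, 13] → sum 23
Greatest of these is 37.

37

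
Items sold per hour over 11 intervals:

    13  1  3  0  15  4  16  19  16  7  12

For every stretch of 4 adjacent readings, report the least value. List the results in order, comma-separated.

13 1 3 0 → min 0
1 3 0 15 → min 0
3 0 15 4 → min 0
0 15 4 16 → min 0
15 4 16 19 → min 4
4 16 19 16 → min 4
16 19 16 7 → min 7
19 16 7 12 → min 7

0, 0, 0, 0, 4, 4, 7, 7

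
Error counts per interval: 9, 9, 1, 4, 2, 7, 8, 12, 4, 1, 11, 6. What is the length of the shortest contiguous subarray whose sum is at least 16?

Extend right; whenever the sum reaches 16, record the length and shrink from the left:
add 9: running sum 9 < 16
add 9: shortest ending here [9, 9] sum 18, len 2
add 1: shortest ending here [9, 9, 1] sum 19, len 3
add 4: shortest ending here [9, 9, 1, 4] sum 23, len 4
add 2: shortest ending here [9, 1, 4, 2] sum 16, len 4
add 7: shortest ending here [9, 1, 4, 2, 7] sum 23, len 5
add 8: shortest ending here [2, 7, 8] sum 17, len 3
add 12: shortest ending here [8, 12] sum 20, len 2
add 4: shortest ending here [12, 4] sum 16, len 2
add 1: shortest ending here [12, 4, 1] sum 17, len 3
add 11: shortest ending here [4, 1, 11] sum 16, len 3
add 6: shortest ending here [11, 6] sum 17, len 2
Shortest qualifying length: 2.

2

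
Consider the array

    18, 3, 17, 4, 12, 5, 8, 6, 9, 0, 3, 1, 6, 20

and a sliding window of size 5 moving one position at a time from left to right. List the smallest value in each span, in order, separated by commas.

3, 3, 4, 4, 5, 0, 0, 0, 0, 0

Sliding a size-5 window across the 14 values:
(18, 3, 17, 4, 12) → min 3
(3, 17, 4, 12, 5) → min 3
(17, 4, 12, 5, 8) → min 4
(4, 12, 5, 8, 6) → min 4
(12, 5, 8, 6, 9) → min 5
(5, 8, 6, 9, 0) → min 0
(8, 6, 9, 0, 3) → min 0
(6, 9, 0, 3, 1) → min 0
(9, 0, 3, 1, 6) → min 0
(0, 3, 1, 6, 20) → min 0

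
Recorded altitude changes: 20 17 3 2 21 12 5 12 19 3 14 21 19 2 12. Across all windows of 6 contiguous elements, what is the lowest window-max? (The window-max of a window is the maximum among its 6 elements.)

[20, 17, 3, 2, 21, 12] → max 21
[17, 3, 2, 21, 12, 5] → max 21
[3, 2, 21, 12, 5, 12] → max 21
[2, 21, 12, 5, 12, 19] → max 21
[21, 12, 5, 12, 19, 3] → max 21
[12, 5, 12, 19, 3, 14] → max 19
[5, 12, 19, 3, 14, 21] → max 21
[12, 19, 3, 14, 21, 19] → max 21
[19, 3, 14, 21, 19, 2] → max 21
[3, 14, 21, 19, 2, 12] → max 21
Lowest of these is 19.

19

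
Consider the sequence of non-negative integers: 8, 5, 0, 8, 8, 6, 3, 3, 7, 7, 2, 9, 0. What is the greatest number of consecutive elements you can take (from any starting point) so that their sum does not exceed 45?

→ 8: sum 8, len 1
→ 5: sum 13, len 2
→ 0: sum 13, len 3
→ 8: sum 21, len 4
→ 8: sum 29, len 5
→ 6: sum 35, len 6
→ 3: sum 38, len 7
→ 3: sum 41, len 8
→ 7 (dropped 8): sum 40, len 8
→ 7 (dropped 5): sum 42, len 8
→ 2: sum 44, len 9
→ 9 (dropped 0, 8): sum 45, len 8
→ 0: sum 45, len 9
Longest length seen: 9.

9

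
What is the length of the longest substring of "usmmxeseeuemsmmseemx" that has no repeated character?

4

[u] len 1
[u, s] len 2
[u, s, m] len 3
[m] len 1
[m, x] len 2
[m, x, e] len 3
[m, x, e, s] len 4
[s, e] len 2
[e] len 1
[e, u] len 2
[u, e] len 2
[u, e, m] len 3
[u, e, m, s] len 4
[s, m] len 2
[m] len 1
[m, s] len 2
[m, s, e] len 3
[e] len 1
[e, m] len 2
[e, m, x] len 3
Longest all-distinct length: 4.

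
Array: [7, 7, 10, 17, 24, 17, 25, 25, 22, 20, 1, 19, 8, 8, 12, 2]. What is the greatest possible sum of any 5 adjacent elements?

Window sums for each of the 12 positions:
7 7 10 17 24 → sum 65
7 10 17 24 17 → sum 75
10 17 24 17 25 → sum 93
17 24 17 25 25 → sum 108
24 17 25 25 22 → sum 113
17 25 25 22 20 → sum 109
25 25 22 20 1 → sum 93
25 22 20 1 19 → sum 87
22 20 1 19 8 → sum 70
20 1 19 8 8 → sum 56
1 19 8 8 12 → sum 48
19 8 8 12 2 → sum 49
Greatest of these is 113.

113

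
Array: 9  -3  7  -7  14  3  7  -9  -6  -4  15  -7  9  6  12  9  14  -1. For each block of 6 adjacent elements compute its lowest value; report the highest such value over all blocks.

9 -3 7 -7 14 3 → min -7
-3 7 -7 14 3 7 → min -7
7 -7 14 3 7 -9 → min -9
-7 14 3 7 -9 -6 → min -9
14 3 7 -9 -6 -4 → min -9
3 7 -9 -6 -4 15 → min -9
7 -9 -6 -4 15 -7 → min -9
-9 -6 -4 15 -7 9 → min -9
-6 -4 15 -7 9 6 → min -7
-4 15 -7 9 6 12 → min -7
15 -7 9 6 12 9 → min -7
-7 9 6 12 9 14 → min -7
9 6 12 9 14 -1 → min -1
Highest of these is -1.

-1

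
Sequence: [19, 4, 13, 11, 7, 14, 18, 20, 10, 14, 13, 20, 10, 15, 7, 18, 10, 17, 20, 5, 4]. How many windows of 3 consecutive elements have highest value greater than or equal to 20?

19 4 13 → max 19
4 13 11 → max 13
13 11 7 → max 13
11 7 14 → max 14
7 14 18 → max 18
14 18 20 → max 20  ≥ 20 ✓
18 20 10 → max 20  ≥ 20 ✓
20 10 14 → max 20  ≥ 20 ✓
10 14 13 → max 14
14 13 20 → max 20  ≥ 20 ✓
13 20 10 → max 20  ≥ 20 ✓
20 10 15 → max 20  ≥ 20 ✓
10 15 7 → max 15
15 7 18 → max 18
7 18 10 → max 18
18 10 17 → max 18
10 17 20 → max 20  ≥ 20 ✓
17 20 5 → max 20  ≥ 20 ✓
20 5 4 → max 20  ≥ 20 ✓
9 windows satisfy the condition.

9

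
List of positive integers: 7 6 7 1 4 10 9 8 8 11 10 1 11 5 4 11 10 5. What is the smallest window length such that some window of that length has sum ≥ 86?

11

add 7: running sum 7 < 86
add 6: running sum 13 < 86
add 7: running sum 20 < 86
add 1: running sum 21 < 86
add 4: running sum 25 < 86
add 10: running sum 35 < 86
add 9: running sum 44 < 86
add 8: running sum 52 < 86
add 8: running sum 60 < 86
add 11: running sum 71 < 86
add 10: running sum 81 < 86
add 1: running sum 82 < 86
end 12: [6, 7, 1, 4, 10, 9, 8, 8, 11, 10, 1, 11] sum 86, len 12
end 13: [6, 7, 1, 4, 10, 9, 8, 8, 11, 10, 1, 11, 5] sum 91, len 13
end 14: [7, 1, 4, 10, 9, 8, 8, 11, 10, 1, 11, 5, 4] sum 89, len 13
end 15: [10, 9, 8, 8, 11, 10, 1, 11, 5, 4, 11] sum 88, len 11
end 16: [9, 8, 8, 11, 10, 1, 11, 5, 4, 11, 10] sum 88, len 11
end 17: [9, 8, 8, 11, 10, 1, 11, 5, 4, 11, 10, 5] sum 93, len 12
Shortest qualifying length: 11.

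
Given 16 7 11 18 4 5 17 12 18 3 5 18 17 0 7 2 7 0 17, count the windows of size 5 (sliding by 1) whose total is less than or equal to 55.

10

16 7 11 18 4 → sum 56
7 11 18 4 5 → sum 45  ≤ 55 ✓
11 18 4 5 17 → sum 55  ≤ 55 ✓
18 4 5 17 12 → sum 56
4 5 17 12 18 → sum 56
5 17 12 18 3 → sum 55  ≤ 55 ✓
17 12 18 3 5 → sum 55  ≤ 55 ✓
12 18 3 5 18 → sum 56
18 3 5 18 17 → sum 61
3 5 18 17 0 → sum 43  ≤ 55 ✓
5 18 17 0 7 → sum 47  ≤ 55 ✓
18 17 0 7 2 → sum 44  ≤ 55 ✓
17 0 7 2 7 → sum 33  ≤ 55 ✓
0 7 2 7 0 → sum 16  ≤ 55 ✓
7 2 7 0 17 → sum 33  ≤ 55 ✓
10 windows satisfy the condition.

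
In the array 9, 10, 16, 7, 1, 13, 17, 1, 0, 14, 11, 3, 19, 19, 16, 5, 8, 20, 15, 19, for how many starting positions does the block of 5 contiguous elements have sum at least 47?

10

(9, 10, 16, 7, 1) → sum 43
(10, 16, 7, 1, 13) → sum 47  ≥ 47 ✓
(16, 7, 1, 13, 17) → sum 54  ≥ 47 ✓
(7, 1, 13, 17, 1) → sum 39
(1, 13, 17, 1, 0) → sum 32
(13, 17, 1, 0, 14) → sum 45
(17, 1, 0, 14, 11) → sum 43
(1, 0, 14, 11, 3) → sum 29
(0, 14, 11, 3, 19) → sum 47  ≥ 47 ✓
(14, 11, 3, 19, 19) → sum 66  ≥ 47 ✓
(11, 3, 19, 19, 16) → sum 68  ≥ 47 ✓
(3, 19, 19, 16, 5) → sum 62  ≥ 47 ✓
(19, 19, 16, 5, 8) → sum 67  ≥ 47 ✓
(19, 16, 5, 8, 20) → sum 68  ≥ 47 ✓
(16, 5, 8, 20, 15) → sum 64  ≥ 47 ✓
(5, 8, 20, 15, 19) → sum 67  ≥ 47 ✓
10 windows satisfy the condition.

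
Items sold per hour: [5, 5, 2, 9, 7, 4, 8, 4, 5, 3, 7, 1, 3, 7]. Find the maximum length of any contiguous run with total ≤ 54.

11

→ 5: sum 5, len 1
→ 5: sum 10, len 2
→ 2: sum 12, len 3
→ 9: sum 21, len 4
→ 7: sum 28, len 5
→ 4: sum 32, len 6
→ 8: sum 40, len 7
→ 4: sum 44, len 8
→ 5: sum 49, len 9
→ 3: sum 52, len 10
→ 7 (dropped 5): sum 54, len 10
→ 1 (dropped 5): sum 50, len 10
→ 3: sum 53, len 11
→ 7 (dropped 2, 9): sum 49, len 10
Longest length seen: 11.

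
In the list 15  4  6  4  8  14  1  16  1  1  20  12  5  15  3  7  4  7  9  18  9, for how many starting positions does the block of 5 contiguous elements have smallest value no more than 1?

(15, 4, 6, 4, 8) → min 4
(4, 6, 4, 8, 14) → min 4
(6, 4, 8, 14, 1) → min 1  ≤ 1 ✓
(4, 8, 14, 1, 16) → min 1  ≤ 1 ✓
(8, 14, 1, 16, 1) → min 1  ≤ 1 ✓
(14, 1, 16, 1, 1) → min 1  ≤ 1 ✓
(1, 16, 1, 1, 20) → min 1  ≤ 1 ✓
(16, 1, 1, 20, 12) → min 1  ≤ 1 ✓
(1, 1, 20, 12, 5) → min 1  ≤ 1 ✓
(1, 20, 12, 5, 15) → min 1  ≤ 1 ✓
(20, 12, 5, 15, 3) → min 3
(12, 5, 15, 3, 7) → min 3
(5, 15, 3, 7, 4) → min 3
(15, 3, 7, 4, 7) → min 3
(3, 7, 4, 7, 9) → min 3
(7, 4, 7, 9, 18) → min 4
(4, 7, 9, 18, 9) → min 4
8 windows satisfy the condition.

8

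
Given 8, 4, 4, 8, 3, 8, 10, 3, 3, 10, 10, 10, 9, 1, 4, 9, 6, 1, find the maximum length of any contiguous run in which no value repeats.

[8] len 1
[8, 4] len 2
[4] len 1
[4, 8] len 2
[4, 8, 3] len 3
[3, 8] len 2
[3, 8, 10] len 3
[8, 10, 3] len 3
[3] len 1
[3, 10] len 2
[10] len 1
[10] len 1
[10, 9] len 2
[10, 9, 1] len 3
[10, 9, 1, 4] len 4
[1, 4, 9] len 3
[1, 4, 9, 6] len 4
[4, 9, 6, 1] len 4
Longest all-distinct length: 4.

4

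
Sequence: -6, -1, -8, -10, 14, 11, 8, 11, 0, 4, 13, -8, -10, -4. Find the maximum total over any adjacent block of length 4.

44

[-6, -1, -8, -10] → sum -25
[-1, -8, -10, 14] → sum -5
[-8, -10, 14, 11] → sum 7
[-10, 14, 11, 8] → sum 23
[14, 11, 8, 11] → sum 44
[11, 8, 11, 0] → sum 30
[8, 11, 0, 4] → sum 23
[11, 0, 4, 13] → sum 28
[0, 4, 13, -8] → sum 9
[4, 13, -8, -10] → sum -1
[13, -8, -10, -4] → sum -9
Maximum of these is 44.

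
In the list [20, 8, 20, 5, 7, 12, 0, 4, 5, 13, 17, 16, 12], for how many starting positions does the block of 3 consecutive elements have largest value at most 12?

4

20 8 20 → max 20
8 20 5 → max 20
20 5 7 → max 20
5 7 12 → max 12  ≤ 12 ✓
7 12 0 → max 12  ≤ 12 ✓
12 0 4 → max 12  ≤ 12 ✓
0 4 5 → max 5  ≤ 12 ✓
4 5 13 → max 13
5 13 17 → max 17
13 17 16 → max 17
17 16 12 → max 17
4 windows satisfy the condition.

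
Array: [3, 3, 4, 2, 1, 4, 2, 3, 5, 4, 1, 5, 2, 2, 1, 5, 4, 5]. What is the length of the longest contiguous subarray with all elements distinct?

[3] len 1
[3] len 1
[3, 4] len 2
[3, 4, 2] len 3
[3, 4, 2, 1] len 4
[2, 1, 4] len 3
[1, 4, 2] len 3
[1, 4, 2, 3] len 4
[1, 4, 2, 3, 5] len 5
[2, 3, 5, 4] len 4
[2, 3, 5, 4, 1] len 5
[4, 1, 5] len 3
[4, 1, 5, 2] len 4
[2] len 1
[2, 1] len 2
[2, 1, 5] len 3
[2, 1, 5, 4] len 4
[4, 5] len 2
Longest all-distinct length: 5.

5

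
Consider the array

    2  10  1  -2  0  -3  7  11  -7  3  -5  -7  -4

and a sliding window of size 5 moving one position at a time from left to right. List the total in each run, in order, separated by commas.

(2, 10, 1, -2, 0) → sum 11
(10, 1, -2, 0, -3) → sum 6
(1, -2, 0, -3, 7) → sum 3
(-2, 0, -3, 7, 11) → sum 13
(0, -3, 7, 11, -7) → sum 8
(-3, 7, 11, -7, 3) → sum 11
(7, 11, -7, 3, -5) → sum 9
(11, -7, 3, -5, -7) → sum -5
(-7, 3, -5, -7, -4) → sum -20

11, 6, 3, 13, 8, 11, 9, -5, -20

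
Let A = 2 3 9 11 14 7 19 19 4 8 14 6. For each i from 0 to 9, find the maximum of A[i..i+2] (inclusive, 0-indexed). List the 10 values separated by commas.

9, 11, 14, 14, 19, 19, 19, 19, 14, 14

Sliding a size-3 window across the 12 values:
2 3 9 → max 9
3 9 11 → max 11
9 11 14 → max 14
11 14 7 → max 14
14 7 19 → max 19
7 19 19 → max 19
19 19 4 → max 19
19 4 8 → max 19
4 8 14 → max 14
8 14 6 → max 14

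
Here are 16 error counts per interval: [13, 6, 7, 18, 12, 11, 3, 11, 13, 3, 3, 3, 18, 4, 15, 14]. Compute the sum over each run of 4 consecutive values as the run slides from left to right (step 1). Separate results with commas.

44, 43, 48, 44, 37, 38, 30, 30, 22, 27, 28, 40, 51

Sliding a size-4 window across the 16 values:
(13, 6, 7, 18) → sum 44
(6, 7, 18, 12) → sum 43
(7, 18, 12, 11) → sum 48
(18, 12, 11, 3) → sum 44
(12, 11, 3, 11) → sum 37
(11, 3, 11, 13) → sum 38
(3, 11, 13, 3) → sum 30
(11, 13, 3, 3) → sum 30
(13, 3, 3, 3) → sum 22
(3, 3, 3, 18) → sum 27
(3, 3, 18, 4) → sum 28
(3, 18, 4, 15) → sum 40
(18, 4, 15, 14) → sum 51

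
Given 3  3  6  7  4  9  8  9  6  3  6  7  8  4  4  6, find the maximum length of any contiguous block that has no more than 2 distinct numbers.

3

add 3: window [3] (1 distinct), len 1
add 3: window [3, 3] (1 distinct), len 2
add 6: window [3, 3, 6] (2 distinct), len 3
add 7: window [6, 7] (2 distinct), len 2
add 4: window [7, 4] (2 distinct), len 2
add 9: window [4, 9] (2 distinct), len 2
add 8: window [9, 8] (2 distinct), len 2
add 9: window [9, 8, 9] (2 distinct), len 3
add 6: window [9, 6] (2 distinct), len 2
add 3: window [6, 3] (2 distinct), len 2
add 6: window [6, 3, 6] (2 distinct), len 3
add 7: window [6, 7] (2 distinct), len 2
add 8: window [7, 8] (2 distinct), len 2
add 4: window [8, 4] (2 distinct), len 2
add 4: window [8, 4, 4] (2 distinct), len 3
add 6: window [4, 4, 6] (2 distinct), len 3
Longest length with ≤2 distinct: 3.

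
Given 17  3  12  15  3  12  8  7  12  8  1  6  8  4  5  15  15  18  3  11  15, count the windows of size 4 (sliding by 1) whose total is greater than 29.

[17, 3, 12, 15] → sum 47  > 29 ✓
[3, 12, 15, 3] → sum 33  > 29 ✓
[12, 15, 3, 12] → sum 42  > 29 ✓
[15, 3, 12, 8] → sum 38  > 29 ✓
[3, 12, 8, 7] → sum 30  > 29 ✓
[12, 8, 7, 12] → sum 39  > 29 ✓
[8, 7, 12, 8] → sum 35  > 29 ✓
[7, 12, 8, 1] → sum 28
[12, 8, 1, 6] → sum 27
[8, 1, 6, 8] → sum 23
[1, 6, 8, 4] → sum 19
[6, 8, 4, 5] → sum 23
[8, 4, 5, 15] → sum 32  > 29 ✓
[4, 5, 15, 15] → sum 39  > 29 ✓
[5, 15, 15, 18] → sum 53  > 29 ✓
[15, 15, 18, 3] → sum 51  > 29 ✓
[15, 18, 3, 11] → sum 47  > 29 ✓
[18, 3, 11, 15] → sum 47  > 29 ✓
13 windows satisfy the condition.

13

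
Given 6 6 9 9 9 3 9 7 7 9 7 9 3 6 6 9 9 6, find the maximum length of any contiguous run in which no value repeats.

4

add 6: [6] len 1
add 6 (repeat 6, move left end past it): [6] len 1
add 9: [6, 9] len 2
add 9 (repeat 9, move left end past it): [9] len 1
add 9 (repeat 9, move left end past it): [9] len 1
add 3: [9, 3] len 2
add 9 (repeat 9, move left end past it): [3, 9] len 2
add 7: [3, 9, 7] len 3
add 7 (repeat 7, move left end past it): [7] len 1
add 9: [7, 9] len 2
add 7 (repeat 7, move left end past it): [9, 7] len 2
add 9 (repeat 9, move left end past it): [7, 9] len 2
add 3: [7, 9, 3] len 3
add 6: [7, 9, 3, 6] len 4
add 6 (repeat 6, move left end past it): [6] len 1
add 9: [6, 9] len 2
add 9 (repeat 9, move left end past it): [9] len 1
add 6: [9, 6] len 2
Longest all-distinct length: 4.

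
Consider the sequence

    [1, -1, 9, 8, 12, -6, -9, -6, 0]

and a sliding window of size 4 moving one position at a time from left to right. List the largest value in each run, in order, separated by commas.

9, 12, 12, 12, 12, 0

Sliding a size-4 window across the 9 values:
(1, -1, 9, 8) → max 9
(-1, 9, 8, 12) → max 12
(9, 8, 12, -6) → max 12
(8, 12, -6, -9) → max 12
(12, -6, -9, -6) → max 12
(-6, -9, -6, 0) → max 0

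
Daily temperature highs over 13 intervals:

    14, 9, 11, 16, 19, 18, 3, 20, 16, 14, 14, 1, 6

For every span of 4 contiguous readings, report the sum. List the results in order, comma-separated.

50, 55, 64, 56, 60, 57, 53, 64, 45, 35

14 9 11 16 → sum 50
9 11 16 19 → sum 55
11 16 19 18 → sum 64
16 19 18 3 → sum 56
19 18 3 20 → sum 60
18 3 20 16 → sum 57
3 20 16 14 → sum 53
20 16 14 14 → sum 64
16 14 14 1 → sum 45
14 14 1 6 → sum 35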